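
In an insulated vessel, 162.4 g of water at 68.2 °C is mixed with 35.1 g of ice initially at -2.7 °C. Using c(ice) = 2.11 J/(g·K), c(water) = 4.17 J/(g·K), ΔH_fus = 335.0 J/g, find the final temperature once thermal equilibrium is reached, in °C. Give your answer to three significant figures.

T_f = 41.6 °C

Heat to bring ice to 0 °C and melt it: q₁ = 35.1×2.11×2.7 + 35.1×335.0 = 11958 J
Heat the water can supply cooling to 0 °C: 162.4×4.17×68.2 = 46185.6 J > q₁, so all ice melts.
Energy balance: 162.4×4.17×(68.2 − T) = 11958 + 35.1×4.17×(T − 0)
677.208(68.2 − T) = 11958 + 146.367 T
46185.6 − 11958 = 823.575 T
T = 34227.6 / 823.575 = 41.56 °C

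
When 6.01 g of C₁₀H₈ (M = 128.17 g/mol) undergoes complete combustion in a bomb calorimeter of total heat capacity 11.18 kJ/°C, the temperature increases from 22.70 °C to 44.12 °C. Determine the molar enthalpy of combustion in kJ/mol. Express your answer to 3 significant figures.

ΔH = -5110 kJ/mol

ΔT = 44.12 − 22.70 = 21.42 °C
q_cal = C_cal × ΔT = 11.18 × 21.42 = 239.4756 kJ
n = 6.01 / 128.17 = 0.04689 mol
q_rxn = −q_cal = -239.4756 kJ
ΔH = -239.4756 / 0.04689 = -5107 kJ/mol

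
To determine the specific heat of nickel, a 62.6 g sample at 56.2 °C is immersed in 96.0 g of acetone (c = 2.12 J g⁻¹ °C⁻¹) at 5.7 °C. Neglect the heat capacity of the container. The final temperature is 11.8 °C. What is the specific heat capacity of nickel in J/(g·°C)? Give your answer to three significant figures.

q_gained = (96.0 × 2.12) × (11.8 − 5.7) = 1241.5 J
q_lost = 62.6 × c × (56.2 − 11.8) = 2779.44 c
Set equal: c = 1241.5 / 2779.44 = 0.447 J/(g·°C)

c = 0.447 J/(g·°C)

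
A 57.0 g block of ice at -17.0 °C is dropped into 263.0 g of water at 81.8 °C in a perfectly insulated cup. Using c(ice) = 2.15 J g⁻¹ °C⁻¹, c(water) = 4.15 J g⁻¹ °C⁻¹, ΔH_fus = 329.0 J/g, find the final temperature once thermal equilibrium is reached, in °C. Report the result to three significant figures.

T_f = 51.5 °C

Heat to bring ice to 0 °C and melt it: q₁ = 57.0×2.15×17.0 + 57.0×329.0 = 20836 J
Heat the water can supply cooling to 0 °C: 263.0×4.15×81.8 = 89280.6 J > q₁, so all ice melts.
Energy balance: 263.0×4.15×(81.8 − T) = 20836 + 57.0×4.15×(T − 0)
1091.45(81.8 − T) = 20836 + 236.55 T
89280.6 − 20836 = 1328.00 T
T = 68444.6 / 1328.00 = 51.54 °C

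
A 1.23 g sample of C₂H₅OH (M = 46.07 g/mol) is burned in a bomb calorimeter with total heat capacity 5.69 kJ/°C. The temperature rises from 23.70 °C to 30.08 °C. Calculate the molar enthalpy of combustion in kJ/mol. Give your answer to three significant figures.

ΔH = -1360 kJ/mol

ΔT = 30.08 − 23.70 = 6.38 °C
q_cal = C_cal × ΔT = 5.69 × 6.38 = 36.3022 kJ
n = 1.23 / 46.07 = 0.02670 mol
q_rxn = −q_cal = -36.3022 kJ
ΔH = -36.3022 / 0.02670 = -1360 kJ/mol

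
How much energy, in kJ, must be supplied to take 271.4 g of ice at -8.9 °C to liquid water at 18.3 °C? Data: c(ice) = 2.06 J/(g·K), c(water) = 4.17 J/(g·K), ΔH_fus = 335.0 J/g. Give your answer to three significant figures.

q1 (heat ice -8.9→0.0 °C): 271.4 × 2.06 × 8.9 = 4976 J
q2 (melt at 0 °C): 271.4 × 335.0 = 90919 J
q3 (heat water 0.0→18.3 °C): 271.4 × 4.17 × 18.3 = 20711 J
Total: 4976 + 90919 + 20711 = 116606 J = 117 kJ

q = 117 kJ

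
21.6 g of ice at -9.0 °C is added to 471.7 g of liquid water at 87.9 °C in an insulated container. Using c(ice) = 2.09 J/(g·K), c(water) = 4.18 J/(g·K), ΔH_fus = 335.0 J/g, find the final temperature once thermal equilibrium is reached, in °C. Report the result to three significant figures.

T_f = 80.3 °C

Heat to bring ice to 0 °C and melt it: q₁ = 21.6×2.09×9.0 + 21.6×335.0 = 7642.3 J
Heat the water can supply cooling to 0 °C: 471.7×4.18×87.9 = 173313 J > q₁, so all ice melts.
Energy balance: 471.7×4.18×(87.9 − T) = 7642.3 + 21.6×4.18×(T − 0)
1971.706(87.9 − T) = 7642.3 + 90.288 T
173313 − 7642.3 = 2061.994 T
T = 165670.7 / 2061.994 = 80.34 °C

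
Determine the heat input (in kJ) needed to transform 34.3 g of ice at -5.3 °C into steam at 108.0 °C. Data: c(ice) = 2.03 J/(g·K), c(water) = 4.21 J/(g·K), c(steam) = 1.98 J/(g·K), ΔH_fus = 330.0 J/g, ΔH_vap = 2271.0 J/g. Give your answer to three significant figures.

q1 (heat ice -5.3→0.0 °C): 34.3 × 2.03 × 5.3 = 369 J
q2 (melt at 0 °C): 34.3 × 330.0 = 11319 J
q3 (heat water 0.0→100.0 °C): 34.3 × 4.21 × 100.0 = 14440 J
q4 (vaporize at 100 °C): 34.3 × 2271.0 = 77895 J
q5 (heat steam 100.0→108.0 °C): 34.3 × 1.98 × 8.0 = 543 J
Total: 369 + 11319 + 14440 + 77895 + 543 = 104566 J = 105 kJ

q = 105 kJ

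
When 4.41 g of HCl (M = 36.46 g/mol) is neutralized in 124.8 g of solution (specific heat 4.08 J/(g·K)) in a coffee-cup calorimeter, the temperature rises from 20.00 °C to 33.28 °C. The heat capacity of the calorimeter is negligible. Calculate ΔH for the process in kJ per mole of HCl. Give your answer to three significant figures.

|ΔT| = |33.28 − 20.00| = 13.28 °C
|q_surr| = (124.8 × 4.08) × 13.28 = 509.184 × 13.28 = 6762 J
n(HCl) = 4.41 / 36.46 = 0.1210 mol
Temperature rose, so q_rxn = −|q_surr| = -6.762 kJ
ΔH = q_rxn / n = -55.88 kJ/mol

ΔH = -55.9 kJ/mol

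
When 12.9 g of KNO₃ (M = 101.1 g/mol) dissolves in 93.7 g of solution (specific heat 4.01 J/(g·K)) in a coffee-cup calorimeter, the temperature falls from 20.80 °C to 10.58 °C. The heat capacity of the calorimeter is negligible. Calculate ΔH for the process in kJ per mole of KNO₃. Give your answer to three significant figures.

ΔH = 30.1 kJ/mol

|ΔT| = |10.58 − 20.80| = 10.22 °C
|q_surr| = (93.7 × 4.01) × 10.22 = 375.737 × 10.22 = 3840 J
n(KNO₃) = 12.9 / 101.1 = 0.1276 mol
Temperature fell, so q_rxn = +|q_surr| = 3.840 kJ
ΔH = q_rxn / n = 30.09 kJ/mol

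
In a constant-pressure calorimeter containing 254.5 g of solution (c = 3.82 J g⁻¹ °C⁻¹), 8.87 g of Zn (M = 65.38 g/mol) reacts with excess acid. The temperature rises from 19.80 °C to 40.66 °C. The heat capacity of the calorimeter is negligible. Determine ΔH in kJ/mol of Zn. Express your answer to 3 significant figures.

|ΔT| = |40.66 − 19.80| = 20.86 °C
|q_surr| = (254.5 × 3.82) × 20.86 = 972.19 × 20.86 = 20280 J
n(Zn) = 8.87 / 65.38 = 0.1357 mol
Temperature rose, so q_rxn = −|q_surr| = -20.28 kJ
ΔH = q_rxn / n = -149.4 kJ/mol

ΔH = -149 kJ/mol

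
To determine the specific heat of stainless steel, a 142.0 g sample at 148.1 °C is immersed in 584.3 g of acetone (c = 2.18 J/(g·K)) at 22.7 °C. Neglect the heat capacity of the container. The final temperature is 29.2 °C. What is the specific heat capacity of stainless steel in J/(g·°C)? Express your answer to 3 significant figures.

q_gained = (584.3 × 2.18) × (29.2 − 22.7) = 8280 J
q_lost = 142.0 × c × (148.1 − 29.2) = 16883.8 c
Set equal: c = 8280 / 16883.8 = 0.490 J/(g·°C)

c = 0.490 J/(g·°C)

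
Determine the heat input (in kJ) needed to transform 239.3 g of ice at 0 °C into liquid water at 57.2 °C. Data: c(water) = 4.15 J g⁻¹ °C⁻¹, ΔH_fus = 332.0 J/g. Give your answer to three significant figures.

q = 136 kJ

q1 (melt at 0 °C): 239.3 × 332.0 = 79448 J
q2 (heat water 0.0→57.2 °C): 239.3 × 4.15 × 57.2 = 56805 J
Total: 79448 + 56805 = 136253 J = 136 kJ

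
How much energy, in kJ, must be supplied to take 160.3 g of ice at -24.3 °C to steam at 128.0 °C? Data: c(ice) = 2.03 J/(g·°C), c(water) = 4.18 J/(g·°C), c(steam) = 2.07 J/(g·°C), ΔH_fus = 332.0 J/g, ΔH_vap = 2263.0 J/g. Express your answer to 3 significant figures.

q1 (heat ice -24.3→0.0 °C): 160.3 × 2.03 × 24.3 = 7907 J
q2 (melt at 0 °C): 160.3 × 332.0 = 53220 J
q3 (heat water 0.0→100.0 °C): 160.3 × 4.18 × 100.0 = 67005 J
q4 (vaporize at 100 °C): 160.3 × 2263.0 = 362759 J
q5 (heat steam 100.0→128.0 °C): 160.3 × 2.07 × 28.0 = 9291 J
Total: 7907 + 53220 + 67005 + 362759 + 9291 = 500182 J = 500 kJ

q = 500 kJ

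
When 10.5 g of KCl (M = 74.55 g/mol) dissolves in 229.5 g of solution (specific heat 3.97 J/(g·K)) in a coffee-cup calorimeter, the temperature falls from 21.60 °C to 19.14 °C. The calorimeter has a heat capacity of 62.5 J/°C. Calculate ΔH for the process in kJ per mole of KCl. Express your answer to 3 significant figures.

ΔH = 17.0 kJ/mol

|ΔT| = |19.14 − 21.60| = 2.46 °C
|q_surr| = (229.5 × 3.97 + 62.5) × 2.46 = 973.615 × 2.46 = 2395 J
n(KCl) = 10.5 / 74.55 = 0.1408 mol
Temperature fell, so q_rxn = +|q_surr| = 2.395 kJ
ΔH = q_rxn / n = 17.01 kJ/mol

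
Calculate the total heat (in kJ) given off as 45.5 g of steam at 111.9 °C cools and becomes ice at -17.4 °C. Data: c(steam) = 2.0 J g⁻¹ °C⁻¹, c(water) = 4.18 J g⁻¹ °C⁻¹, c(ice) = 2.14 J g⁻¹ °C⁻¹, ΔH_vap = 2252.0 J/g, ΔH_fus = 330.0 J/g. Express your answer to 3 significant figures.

q1 (cool steam 111.9→100 °C): 45.5 × 2.0 × 11.9 = 1083 J
q2 (condense at 100 °C): 45.5 × 2252.0 = 102466 J
q3 (cool water 100→0 °C): 45.5 × 4.18 × 100.0 = 19019 J
q4 (freeze at 0 °C): 45.5 × 330.0 = 15015 J
q5 (cool ice 0→-17.4 °C): 45.5 × 2.14 × 17.4 = 1694 J
Total: 1083 + 102466 + 19019 + 15015 + 1694 = 139277 J = 139 kJ

q = 139 kJ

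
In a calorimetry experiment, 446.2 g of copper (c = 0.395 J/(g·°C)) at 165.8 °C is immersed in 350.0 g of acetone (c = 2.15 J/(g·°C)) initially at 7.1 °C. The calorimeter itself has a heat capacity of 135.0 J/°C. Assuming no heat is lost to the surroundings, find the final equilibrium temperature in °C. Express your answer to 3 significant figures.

Heat lost by copper = heat gained by acetone + calorimeter.
(446.2)(0.395)(165.8 − T) = [(350.0)(2.15) + 135.0](T − 7.1)
176.249 (165.8 − T) = 887.5 (T − 7.1)
29222 − 176.249 T = 887.5 T − 6301.3
35523.3 = 1063.749 T
T = 33.39 °C

T_f = 33.4 °C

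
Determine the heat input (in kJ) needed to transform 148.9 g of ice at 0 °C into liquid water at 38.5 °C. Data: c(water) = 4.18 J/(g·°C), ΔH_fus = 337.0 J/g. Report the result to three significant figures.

q1 (melt at 0 °C): 148.9 × 337.0 = 50179 J
q2 (heat water 0.0→38.5 °C): 148.9 × 4.18 × 38.5 = 23962 J
Total: 50179 + 23962 = 74141 J = 74.1 kJ

q = 74.1 kJ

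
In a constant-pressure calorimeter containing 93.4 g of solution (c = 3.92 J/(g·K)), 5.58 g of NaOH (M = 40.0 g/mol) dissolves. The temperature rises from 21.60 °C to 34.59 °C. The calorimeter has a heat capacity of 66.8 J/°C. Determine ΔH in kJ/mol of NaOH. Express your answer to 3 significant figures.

ΔH = -40.3 kJ/mol

|ΔT| = |34.59 − 21.60| = 12.99 °C
|q_surr| = (93.4 × 3.92 + 66.8) × 12.99 = 432.928 × 12.99 = 5624 J
n(NaOH) = 5.58 / 40.0 = 0.1395 mol
Temperature rose, so q_rxn = −|q_surr| = -5.624 kJ
ΔH = q_rxn / n = -40.32 kJ/mol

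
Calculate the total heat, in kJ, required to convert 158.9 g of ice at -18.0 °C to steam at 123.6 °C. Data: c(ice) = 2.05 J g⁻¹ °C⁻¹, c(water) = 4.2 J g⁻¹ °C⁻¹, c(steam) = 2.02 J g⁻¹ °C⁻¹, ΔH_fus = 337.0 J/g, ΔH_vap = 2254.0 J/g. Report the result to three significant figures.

q = 492 kJ

q1 (heat ice -18.0→0.0 °C): 158.9 × 2.05 × 18.0 = 5863 J
q2 (melt at 0 °C): 158.9 × 337.0 = 53549 J
q3 (heat water 0.0→100.0 °C): 158.9 × 4.2 × 100.0 = 66738 J
q4 (vaporize at 100 °C): 158.9 × 2254.0 = 358161 J
q5 (heat steam 100.0→123.6 °C): 158.9 × 2.02 × 23.6 = 7575 J
Total: 5863 + 53549 + 66738 + 358161 + 7575 = 491886 J = 492 kJ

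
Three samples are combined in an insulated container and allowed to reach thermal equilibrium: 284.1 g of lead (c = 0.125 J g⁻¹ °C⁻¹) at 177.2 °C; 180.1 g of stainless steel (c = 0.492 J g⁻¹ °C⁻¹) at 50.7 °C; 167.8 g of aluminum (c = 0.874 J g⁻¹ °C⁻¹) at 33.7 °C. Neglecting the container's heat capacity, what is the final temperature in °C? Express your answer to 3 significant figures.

Σ mᵢcᵢ(T − Tᵢ) = 0  ⇒  T = Σ mᵢcᵢTᵢ / Σ mᵢcᵢ
Σ mᵢcᵢ = 284.1×0.125 + 180.1×0.492 + 167.8×0.874 = 270.7789
Σ mᵢcᵢTᵢ = 35.5125×177.2 + 88.6092×50.7 + 146.6572×33.7 = 15728
T = 15728 / 270.7789 = 58.08 °C

T_f = 58.1 °C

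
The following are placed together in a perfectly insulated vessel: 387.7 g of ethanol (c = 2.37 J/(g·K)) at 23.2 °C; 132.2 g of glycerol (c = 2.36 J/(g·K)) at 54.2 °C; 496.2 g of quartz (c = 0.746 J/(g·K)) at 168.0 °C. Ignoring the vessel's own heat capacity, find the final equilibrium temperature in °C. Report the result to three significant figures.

T_f = 62.7 °C

Σ mᵢcᵢ(T − Tᵢ) = 0  ⇒  T = Σ mᵢcᵢTᵢ / Σ mᵢcᵢ
Σ mᵢcᵢ = 387.7×2.37 + 132.2×2.36 + 496.2×0.746 = 1601.0062
Σ mᵢcᵢTᵢ = 918.849×23.2 + 311.992×54.2 + 370.1652×168.0 = 100420
T = 100420 / 1601.0062 = 62.72 °C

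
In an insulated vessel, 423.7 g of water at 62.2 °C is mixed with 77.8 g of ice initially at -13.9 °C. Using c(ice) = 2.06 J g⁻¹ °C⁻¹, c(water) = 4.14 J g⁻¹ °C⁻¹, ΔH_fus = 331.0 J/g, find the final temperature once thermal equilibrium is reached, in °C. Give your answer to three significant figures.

T_f = 39.1 °C

Heat to bring ice to 0 °C and melt it: q₁ = 77.8×2.06×13.9 + 77.8×331.0 = 27980 J
Heat the water can supply cooling to 0 °C: 423.7×4.14×62.2 = 109106 J > q₁, so all ice melts.
Energy balance: 423.7×4.14×(62.2 − T) = 27980 + 77.8×4.14×(T − 0)
1754.118(62.2 − T) = 27980 + 322.092 T
109106 − 27980 = 2076.210 T
T = 81126 / 2076.210 = 39.07 °C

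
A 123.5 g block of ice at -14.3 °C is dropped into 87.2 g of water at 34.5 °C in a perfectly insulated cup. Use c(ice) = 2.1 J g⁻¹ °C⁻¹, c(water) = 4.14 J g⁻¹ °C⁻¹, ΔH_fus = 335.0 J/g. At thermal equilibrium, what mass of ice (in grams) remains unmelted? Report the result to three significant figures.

Heat to warm all ice to 0 °C: 123.5×2.1×14.3 = 3708.7 J
Heat released by water cooling to 0 °C: 87.2×4.14×34.5 = 12455 J
12455 J < 3708.7 + 123.5×335.0 = 45081.2 J, so not all ice melts; final T = 0 °C.
Heat left for melting: 12455 − 3708.7 = 8746.3 J
Mass melted = 8746.3 / 335.0 = 26.11 g
Ice remaining = 123.5 − 26.11 = 97.39 g

m_ice remaining = 97.4 g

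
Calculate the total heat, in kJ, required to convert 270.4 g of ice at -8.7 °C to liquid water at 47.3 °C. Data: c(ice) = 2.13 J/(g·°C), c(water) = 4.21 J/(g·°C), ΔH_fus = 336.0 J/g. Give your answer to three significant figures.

q1 (heat ice -8.7→0.0 °C): 270.4 × 2.13 × 8.7 = 5011 J
q2 (melt at 0 °C): 270.4 × 336.0 = 90854 J
q3 (heat water 0.0→47.3 °C): 270.4 × 4.21 × 47.3 = 53846 J
Total: 5011 + 90854 + 53846 = 149711 J = 150 kJ

q = 150 kJ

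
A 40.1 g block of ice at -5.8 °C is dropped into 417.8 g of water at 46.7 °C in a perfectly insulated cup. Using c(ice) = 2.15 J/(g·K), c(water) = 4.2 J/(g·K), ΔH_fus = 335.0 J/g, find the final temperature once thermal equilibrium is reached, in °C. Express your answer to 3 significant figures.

Heat to bring ice to 0 °C and melt it: q₁ = 40.1×2.15×5.8 + 40.1×335.0 = 13934 J
Heat the water can supply cooling to 0 °C: 417.8×4.2×46.7 = 81947.3 J > q₁, so all ice melts.
Energy balance: 417.8×4.2×(46.7 − T) = 13934 + 40.1×4.2×(T − 0)
1754.76(46.7 − T) = 13934 + 168.42 T
81947.3 − 13934 = 1923.18 T
T = 68013.3 / 1923.18 = 35.37 °C

T_f = 35.4 °C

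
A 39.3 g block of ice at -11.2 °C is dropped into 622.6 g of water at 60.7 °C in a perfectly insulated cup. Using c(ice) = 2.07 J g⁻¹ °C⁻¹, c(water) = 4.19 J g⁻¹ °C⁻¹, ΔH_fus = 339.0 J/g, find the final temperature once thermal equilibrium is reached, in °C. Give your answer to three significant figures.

Heat to bring ice to 0 °C and melt it: q₁ = 39.3×2.07×11.2 + 39.3×339.0 = 14234 J
Heat the water can supply cooling to 0 °C: 622.6×4.19×60.7 = 158348 J > q₁, so all ice melts.
Energy balance: 622.6×4.19×(60.7 − T) = 14234 + 39.3×4.19×(T − 0)
2608.694(60.7 − T) = 14234 + 164.667 T
158348 − 14234 = 2773.361 T
T = 144114 / 2773.361 = 51.96 °C

T_f = 52.0 °C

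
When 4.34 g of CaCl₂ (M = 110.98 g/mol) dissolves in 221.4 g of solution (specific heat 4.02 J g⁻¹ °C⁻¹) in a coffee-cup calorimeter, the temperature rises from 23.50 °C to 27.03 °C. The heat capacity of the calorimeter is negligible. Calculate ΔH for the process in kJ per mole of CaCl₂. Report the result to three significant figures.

|ΔT| = |27.03 − 23.50| = 3.53 °C
|q_surr| = (221.4 × 4.02) × 3.53 = 890.028 × 3.53 = 3142 J
n(CaCl₂) = 4.34 / 110.98 = 0.03911 mol
Temperature rose, so q_rxn = −|q_surr| = -3.142 kJ
ΔH = q_rxn / n = -80.34 kJ/mol

ΔH = -80.3 kJ/mol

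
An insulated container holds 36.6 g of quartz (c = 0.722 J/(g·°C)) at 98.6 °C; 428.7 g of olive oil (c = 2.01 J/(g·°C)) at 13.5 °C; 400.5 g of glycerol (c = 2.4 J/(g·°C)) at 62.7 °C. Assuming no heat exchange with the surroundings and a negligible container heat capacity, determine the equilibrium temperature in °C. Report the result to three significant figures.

T_f = 40.3 °C

Σ mᵢcᵢ(T − Tᵢ) = 0  ⇒  T = Σ mᵢcᵢTᵢ / Σ mᵢcᵢ
Σ mᵢcᵢ = 36.6×0.722 + 428.7×2.01 + 400.5×2.4 = 1849.3122
Σ mᵢcᵢTᵢ = 26.4252×98.6 + 861.687×13.5 + 961.2×62.7 = 74506
T = 74506 / 1849.3122 = 40.29 °C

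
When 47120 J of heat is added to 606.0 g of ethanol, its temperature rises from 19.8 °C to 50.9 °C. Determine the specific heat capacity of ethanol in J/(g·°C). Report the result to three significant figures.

c = q / (m ΔT) = 47120 / (606.0 × 31.1)
c = 47120 / 18846.6 = 2.50 J/(g·°C)

c = 2.50 J/(g·°C)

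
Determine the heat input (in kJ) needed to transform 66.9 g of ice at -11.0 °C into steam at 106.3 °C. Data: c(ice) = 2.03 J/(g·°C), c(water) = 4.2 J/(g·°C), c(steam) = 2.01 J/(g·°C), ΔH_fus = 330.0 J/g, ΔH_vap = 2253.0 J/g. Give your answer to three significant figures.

q = 203 kJ

q1 (heat ice -11.0→0.0 °C): 66.9 × 2.03 × 11.0 = 1494 J
q2 (melt at 0 °C): 66.9 × 330.0 = 22077 J
q3 (heat water 0.0→100.0 °C): 66.9 × 4.2 × 100.0 = 28098 J
q4 (vaporize at 100 °C): 66.9 × 2253.0 = 150726 J
q5 (heat steam 100.0→106.3 °C): 66.9 × 2.01 × 6.3 = 847 J
Total: 1494 + 22077 + 28098 + 150726 + 847 = 203242 J = 203 kJ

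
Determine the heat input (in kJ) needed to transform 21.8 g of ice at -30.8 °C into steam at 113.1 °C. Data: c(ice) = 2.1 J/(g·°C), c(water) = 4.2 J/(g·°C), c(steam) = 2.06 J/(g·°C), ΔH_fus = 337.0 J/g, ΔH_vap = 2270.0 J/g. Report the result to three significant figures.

q1 (heat ice -30.8→0.0 °C): 21.8 × 2.1 × 30.8 = 1410 J
q2 (melt at 0 °C): 21.8 × 337.0 = 7347 J
q3 (heat water 0.0→100.0 °C): 21.8 × 4.2 × 100.0 = 9156 J
q4 (vaporize at 100 °C): 21.8 × 2270.0 = 49486 J
q5 (heat steam 100.0→113.1 °C): 21.8 × 2.06 × 13.1 = 588 J
Total: 1410 + 7347 + 9156 + 49486 + 588 = 67987 J = 68.0 kJ

q = 68.0 kJ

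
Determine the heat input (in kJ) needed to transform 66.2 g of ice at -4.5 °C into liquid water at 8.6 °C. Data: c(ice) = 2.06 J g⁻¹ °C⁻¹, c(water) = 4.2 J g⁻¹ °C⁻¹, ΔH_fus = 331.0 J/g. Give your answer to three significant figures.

q1 (heat ice -4.5→0.0 °C): 66.2 × 2.06 × 4.5 = 614 J
q2 (melt at 0 °C): 66.2 × 331.0 = 21912 J
q3 (heat water 0.0→8.6 °C): 66.2 × 4.2 × 8.6 = 2391 J
Total: 614 + 21912 + 2391 = 24917 J = 24.9 kJ

q = 24.9 kJ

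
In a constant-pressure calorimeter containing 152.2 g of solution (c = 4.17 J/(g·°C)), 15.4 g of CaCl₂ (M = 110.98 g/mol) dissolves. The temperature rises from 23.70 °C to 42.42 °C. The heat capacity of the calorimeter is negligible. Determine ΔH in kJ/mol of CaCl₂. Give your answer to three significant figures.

ΔH = -85.6 kJ/mol

|ΔT| = |42.42 − 23.70| = 18.72 °C
|q_surr| = (152.2 × 4.17) × 18.72 = 634.674 × 18.72 = 11880 J
n(CaCl₂) = 15.4 / 110.98 = 0.1388 mol
Temperature rose, so q_rxn = −|q_surr| = -11.88 kJ
ΔH = q_rxn / n = -85.59 kJ/mol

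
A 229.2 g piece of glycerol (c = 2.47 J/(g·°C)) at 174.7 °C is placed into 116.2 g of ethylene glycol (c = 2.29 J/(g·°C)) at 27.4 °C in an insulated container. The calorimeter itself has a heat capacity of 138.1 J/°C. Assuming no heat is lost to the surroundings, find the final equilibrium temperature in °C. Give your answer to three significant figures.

T_f = 113 °C

Heat lost by glycerol = heat gained by ethylene glycol + calorimeter.
(229.2)(2.47)(174.7 − T) = [(116.2)(2.29) + 138.1](T − 27.4)
566.124 (174.7 − T) = 404.198 (T − 27.4)
98902 − 566.124 T = 404.198 T − 11075
109977 = 970.322 T
T = 113.3 °C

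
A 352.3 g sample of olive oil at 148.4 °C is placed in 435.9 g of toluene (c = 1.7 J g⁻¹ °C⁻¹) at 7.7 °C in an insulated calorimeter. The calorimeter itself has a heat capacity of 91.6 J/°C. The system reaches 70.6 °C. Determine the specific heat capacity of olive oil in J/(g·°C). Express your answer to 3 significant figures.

q_gained = (435.9 × 1.7 + 91.6) × (70.6 − 7.7) = 52370 J
q_lost = 352.3 × c × (148.4 − 70.6) = 27408.94 c
Set equal: c = 52370 / 27408.94 = 1.91 J/(g·°C)

c = 1.91 J/(g·°C)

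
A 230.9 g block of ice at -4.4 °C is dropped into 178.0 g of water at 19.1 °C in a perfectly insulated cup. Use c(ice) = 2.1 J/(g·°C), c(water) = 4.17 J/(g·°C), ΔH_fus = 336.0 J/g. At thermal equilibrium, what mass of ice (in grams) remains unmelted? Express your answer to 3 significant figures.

m_ice remaining = 195 g

Heat to warm all ice to 0 °C: 230.9×2.1×4.4 = 2133.5 J
Heat released by water cooling to 0 °C: 178.0×4.17×19.1 = 14177 J
14177 J < 2133.5 + 230.9×336.0 = 79715.9 J, so not all ice melts; final T = 0 °C.
Heat left for melting: 14177 − 2133.5 = 12043.5 J
Mass melted = 12043.5 / 336.0 = 35.84 g
Ice remaining = 230.9 − 35.84 = 195.06 g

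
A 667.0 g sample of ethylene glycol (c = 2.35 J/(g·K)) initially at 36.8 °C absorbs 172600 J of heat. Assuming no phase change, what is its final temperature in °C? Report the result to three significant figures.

ΔT = q / (m c) = 172600 / (667.0 × 2.35) = 110.1 °C
T_f = 36.8 + 110.1 = 146.9 °C

T_f = 147 °C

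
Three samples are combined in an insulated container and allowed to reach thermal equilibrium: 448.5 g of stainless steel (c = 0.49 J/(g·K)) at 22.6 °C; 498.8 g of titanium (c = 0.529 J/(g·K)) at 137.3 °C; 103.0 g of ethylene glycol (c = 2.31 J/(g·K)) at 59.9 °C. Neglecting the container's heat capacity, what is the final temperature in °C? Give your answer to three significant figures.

T_f = 76.8 °C

Σ mᵢcᵢ(T − Tᵢ) = 0  ⇒  T = Σ mᵢcᵢTᵢ / Σ mᵢcᵢ
Σ mᵢcᵢ = 448.5×0.49 + 498.8×0.529 + 103.0×2.31 = 721.5602
Σ mᵢcᵢTᵢ = 219.765×22.6 + 263.8652×137.3 + 237.93×59.9 = 55447
T = 55447 / 721.5602 = 76.84 °C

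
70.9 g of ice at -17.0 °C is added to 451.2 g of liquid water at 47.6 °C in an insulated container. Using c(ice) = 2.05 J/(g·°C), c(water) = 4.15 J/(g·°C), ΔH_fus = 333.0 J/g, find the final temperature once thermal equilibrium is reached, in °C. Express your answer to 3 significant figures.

T_f = 29.1 °C

Heat to bring ice to 0 °C and melt it: q₁ = 70.9×2.05×17.0 + 70.9×333.0 = 26081 J
Heat the water can supply cooling to 0 °C: 451.2×4.15×47.6 = 89130.0 J > q₁, so all ice melts.
Energy balance: 451.2×4.15×(47.6 − T) = 26081 + 70.9×4.15×(T − 0)
1872.48(47.6 − T) = 26081 + 294.235 T
89130.0 − 26081 = 2166.715 T
T = 63049.0 / 2166.715 = 29.10 °C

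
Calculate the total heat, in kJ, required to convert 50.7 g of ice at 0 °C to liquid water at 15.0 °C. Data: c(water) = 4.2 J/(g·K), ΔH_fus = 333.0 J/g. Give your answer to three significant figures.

q1 (melt at 0 °C): 50.7 × 333.0 = 16883 J
q2 (heat water 0.0→15.0 °C): 50.7 × 4.2 × 15.0 = 3194 J
Total: 16883 + 3194 = 20077 J = 20.1 kJ

q = 20.1 kJ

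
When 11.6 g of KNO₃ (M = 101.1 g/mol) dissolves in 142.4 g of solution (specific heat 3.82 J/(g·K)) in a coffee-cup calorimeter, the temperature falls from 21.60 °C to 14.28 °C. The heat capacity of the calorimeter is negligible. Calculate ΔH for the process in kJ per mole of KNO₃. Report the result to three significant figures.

ΔH = 34.7 kJ/mol

|ΔT| = |14.28 − 21.60| = 7.32 °C
|q_surr| = (142.4 × 3.82) × 7.32 = 543.968 × 7.32 = 3982 J
n(KNO₃) = 11.6 / 101.1 = 0.1147 mol
Temperature fell, so q_rxn = +|q_surr| = 3.982 kJ
ΔH = q_rxn / n = 34.72 kJ/mol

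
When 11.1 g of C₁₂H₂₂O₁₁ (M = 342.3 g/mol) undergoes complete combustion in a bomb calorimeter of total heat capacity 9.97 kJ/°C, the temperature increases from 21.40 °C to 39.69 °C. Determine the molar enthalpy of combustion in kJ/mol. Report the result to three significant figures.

ΔH = -5620 kJ/mol

ΔT = 39.69 − 21.40 = 18.29 °C
q_cal = C_cal × ΔT = 9.97 × 18.29 = 182.3513 kJ
n = 11.1 / 342.3 = 0.03243 mol
q_rxn = −q_cal = -182.3513 kJ
ΔH = -182.3513 / 0.03243 = -5623 kJ/mol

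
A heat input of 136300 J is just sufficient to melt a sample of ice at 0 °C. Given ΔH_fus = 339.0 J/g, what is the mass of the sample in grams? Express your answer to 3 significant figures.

m = q / ΔH_fus = 136300 J / 339.0 J/g = 402 g

m = 402 g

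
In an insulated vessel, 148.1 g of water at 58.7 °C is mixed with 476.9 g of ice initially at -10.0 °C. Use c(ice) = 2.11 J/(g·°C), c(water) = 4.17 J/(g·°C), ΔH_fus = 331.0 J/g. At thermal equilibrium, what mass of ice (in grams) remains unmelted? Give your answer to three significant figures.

Heat to warm all ice to 0 °C: 476.9×2.11×10.0 = 10063 J
Heat released by water cooling to 0 °C: 148.1×4.17×58.7 = 36252 J
36252 J < 10063 + 476.9×331.0 = 167916.9 J, so not all ice melts; final T = 0 °C.
Heat left for melting: 36252 − 10063 = 26189 J
Mass melted = 26189 / 331.0 = 79.12 g
Ice remaining = 476.9 − 79.12 = 397.78 g

m_ice remaining = 398 g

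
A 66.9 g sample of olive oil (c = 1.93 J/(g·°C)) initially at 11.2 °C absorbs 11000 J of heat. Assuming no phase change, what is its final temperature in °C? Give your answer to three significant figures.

T_f = 96.4 °C

ΔT = q / (m c) = 11000 / (66.9 × 1.93) = 85.19 °C
T_f = 11.2 + 85.19 = 96.39 °C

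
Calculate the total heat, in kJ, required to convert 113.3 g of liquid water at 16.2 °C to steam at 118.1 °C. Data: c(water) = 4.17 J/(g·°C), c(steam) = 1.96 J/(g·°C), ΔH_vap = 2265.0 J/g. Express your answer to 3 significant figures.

q = 300 kJ

q1 (heat water 16.2→100.0 °C): 113.3 × 4.17 × 83.8 = 39592 J
q2 (vaporize at 100 °C): 113.3 × 2265.0 = 256625 J
q3 (heat steam 100.0→118.1 °C): 113.3 × 1.96 × 18.1 = 4019 J
Total: 39592 + 256625 + 4019 = 300236 J = 300 kJ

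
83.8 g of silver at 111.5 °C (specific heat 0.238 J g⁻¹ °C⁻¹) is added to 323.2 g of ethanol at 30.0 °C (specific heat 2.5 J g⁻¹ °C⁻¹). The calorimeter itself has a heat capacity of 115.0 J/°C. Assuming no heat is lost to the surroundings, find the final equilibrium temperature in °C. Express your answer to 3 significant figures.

Heat lost by silver = heat gained by ethanol + calorimeter.
(83.8)(0.238)(111.5 − T) = [(323.2)(2.5) + 115.0](T − 30.0)
19.9444 (111.5 − T) = 923 (T − 30.0)
2223.8 − 19.9444 T = 923 T − 27690
29913.8 = 942.9444 T
T = 31.72 °C

T_f = 31.7 °C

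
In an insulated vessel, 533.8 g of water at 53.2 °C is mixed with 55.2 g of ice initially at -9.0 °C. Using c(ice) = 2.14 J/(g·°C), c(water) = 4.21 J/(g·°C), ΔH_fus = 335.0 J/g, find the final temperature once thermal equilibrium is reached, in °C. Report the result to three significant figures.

Heat to bring ice to 0 °C and melt it: q₁ = 55.2×2.14×9.0 + 55.2×335.0 = 19555 J
Heat the water can supply cooling to 0 °C: 533.8×4.21×53.2 = 119556 J > q₁, so all ice melts.
Energy balance: 533.8×4.21×(53.2 − T) = 19555 + 55.2×4.21×(T − 0)
2247.298(53.2 − T) = 19555 + 232.392 T
119556 − 19555 = 2479.690 T
T = 100001 / 2479.690 = 40.33 °C

T_f = 40.3 °C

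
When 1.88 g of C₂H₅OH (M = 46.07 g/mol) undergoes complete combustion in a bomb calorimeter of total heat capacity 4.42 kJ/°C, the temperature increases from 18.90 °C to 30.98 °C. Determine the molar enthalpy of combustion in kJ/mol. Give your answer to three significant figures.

ΔH = -1310 kJ/mol

ΔT = 30.98 − 18.90 = 12.08 °C
q_cal = C_cal × ΔT = 4.42 × 12.08 = 53.3936 kJ
n = 1.88 / 46.07 = 0.04081 mol
q_rxn = −q_cal = -53.3936 kJ
ΔH = -53.3936 / 0.04081 = -1308 kJ/mol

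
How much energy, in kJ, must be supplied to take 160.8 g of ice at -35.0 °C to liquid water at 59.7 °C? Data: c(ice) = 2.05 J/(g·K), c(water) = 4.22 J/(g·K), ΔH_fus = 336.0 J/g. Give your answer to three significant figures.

q1 (heat ice -35.0→0.0 °C): 160.8 × 2.05 × 35.0 = 11537 J
q2 (melt at 0 °C): 160.8 × 336.0 = 54029 J
q3 (heat water 0.0→59.7 °C): 160.8 × 4.22 × 59.7 = 40511 J
Total: 11537 + 54029 + 40511 = 106077 J = 106 kJ

q = 106 kJ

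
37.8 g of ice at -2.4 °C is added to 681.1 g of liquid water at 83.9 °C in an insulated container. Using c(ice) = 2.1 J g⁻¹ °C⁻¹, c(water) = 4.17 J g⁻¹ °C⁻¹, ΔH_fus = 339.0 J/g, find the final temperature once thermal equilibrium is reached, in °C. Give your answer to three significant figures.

T_f = 75.2 °C

Heat to bring ice to 0 °C and melt it: q₁ = 37.8×2.1×2.4 + 37.8×339.0 = 13005 J
Heat the water can supply cooling to 0 °C: 681.1×4.17×83.9 = 238292 J > q₁, so all ice melts.
Energy balance: 681.1×4.17×(83.9 − T) = 13005 + 37.8×4.17×(T − 0)
2840.187(83.9 − T) = 13005 + 157.626 T
238292 − 13005 = 2997.813 T
T = 225287 / 2997.813 = 75.15 °C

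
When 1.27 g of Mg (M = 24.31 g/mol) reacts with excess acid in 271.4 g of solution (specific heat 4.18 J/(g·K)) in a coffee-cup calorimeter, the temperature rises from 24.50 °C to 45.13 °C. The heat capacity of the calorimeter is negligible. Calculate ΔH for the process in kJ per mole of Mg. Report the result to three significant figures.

ΔH = -448 kJ/mol

|ΔT| = |45.13 − 24.50| = 20.63 °C
|q_surr| = (271.4 × 4.18) × 20.63 = 1134.452 × 20.63 = 23400 J
n(Mg) = 1.27 / 24.31 = 0.05224 mol
Temperature rose, so q_rxn = −|q_surr| = -23.40 kJ
ΔH = q_rxn / n = -447.9 kJ/mol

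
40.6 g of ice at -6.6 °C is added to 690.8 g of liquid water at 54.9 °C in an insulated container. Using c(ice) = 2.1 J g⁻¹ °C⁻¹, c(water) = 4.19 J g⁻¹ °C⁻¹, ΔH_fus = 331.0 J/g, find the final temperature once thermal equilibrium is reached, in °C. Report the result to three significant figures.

T_f = 47.3 °C

Heat to bring ice to 0 °C and melt it: q₁ = 40.6×2.1×6.6 + 40.6×331.0 = 14001 J
Heat the water can supply cooling to 0 °C: 690.8×4.19×54.9 = 158905 J > q₁, so all ice melts.
Energy balance: 690.8×4.19×(54.9 − T) = 14001 + 40.6×4.19×(T − 0)
2894.452(54.9 − T) = 14001 + 170.114 T
158905 − 14001 = 3064.566 T
T = 144904 / 3064.566 = 47.28 °C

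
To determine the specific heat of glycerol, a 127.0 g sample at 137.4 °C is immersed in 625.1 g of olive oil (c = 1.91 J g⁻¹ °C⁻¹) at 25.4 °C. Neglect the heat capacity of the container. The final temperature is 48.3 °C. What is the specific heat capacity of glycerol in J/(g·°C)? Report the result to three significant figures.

q_gained = (625.1 × 1.91) × (48.3 − 25.4) = 27340 J
q_lost = 127.0 × c × (137.4 − 48.3) = 11315.7 c
Set equal: c = 27340 / 11315.7 = 2.42 J/(g·°C)

c = 2.42 J/(g·°C)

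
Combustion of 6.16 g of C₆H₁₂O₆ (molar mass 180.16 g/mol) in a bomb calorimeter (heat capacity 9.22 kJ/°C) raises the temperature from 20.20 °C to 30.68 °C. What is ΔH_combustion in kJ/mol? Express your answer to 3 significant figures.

ΔH = -2830 kJ/mol

ΔT = 30.68 − 20.20 = 10.48 °C
q_cal = C_cal × ΔT = 9.22 × 10.48 = 96.6256 kJ
n = 6.16 / 180.16 = 0.03419 mol
q_rxn = −q_cal = -96.6256 kJ
ΔH = -96.6256 / 0.03419 = -2826 kJ/mol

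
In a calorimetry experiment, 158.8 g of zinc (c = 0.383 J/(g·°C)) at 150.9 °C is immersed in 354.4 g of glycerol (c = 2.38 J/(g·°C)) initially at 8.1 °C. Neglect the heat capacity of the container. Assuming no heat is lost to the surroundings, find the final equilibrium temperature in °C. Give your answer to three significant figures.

Heat lost by zinc = heat gained by glycerol.
(158.8)(0.383)(150.9 − T) = (354.4)(2.38)(T − 8.1)
60.8204 (150.9 − T) = 843.472 (T − 8.1)
9177.8 − 60.8204 T = 843.472 T − 6832.1
16009.9 = 904.2924 T
T = 17.70 °C

T_f = 17.7 °C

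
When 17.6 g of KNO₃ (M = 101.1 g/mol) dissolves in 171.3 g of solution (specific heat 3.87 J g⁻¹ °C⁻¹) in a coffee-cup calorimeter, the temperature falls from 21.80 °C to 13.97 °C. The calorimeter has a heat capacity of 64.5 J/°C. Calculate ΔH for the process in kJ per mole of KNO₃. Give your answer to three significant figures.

ΔH = 32.7 kJ/mol

|ΔT| = |13.97 − 21.80| = 7.83 °C
|q_surr| = (171.3 × 3.87 + 64.5) × 7.83 = 727.431 × 7.83 = 5696 J
n(KNO₃) = 17.6 / 101.1 = 0.1741 mol
Temperature fell, so q_rxn = +|q_surr| = 5.696 kJ
ΔH = q_rxn / n = 32.72 kJ/mol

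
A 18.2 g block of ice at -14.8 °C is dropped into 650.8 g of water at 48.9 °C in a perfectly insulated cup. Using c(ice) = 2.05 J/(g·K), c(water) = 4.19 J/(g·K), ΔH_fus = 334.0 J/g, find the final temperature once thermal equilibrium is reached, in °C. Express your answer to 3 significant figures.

Heat to bring ice to 0 °C and melt it: q₁ = 18.2×2.05×14.8 + 18.2×334.0 = 6631.0 J
Heat the water can supply cooling to 0 °C: 650.8×4.19×48.9 = 133343 J > q₁, so all ice melts.
Energy balance: 650.8×4.19×(48.9 − T) = 6631.0 + 18.2×4.19×(T − 0)
2726.852(48.9 − T) = 6631.0 + 76.258 T
133343 − 6631.0 = 2803.110 T
T = 126712.0 / 2803.110 = 45.20 °C

T_f = 45.2 °C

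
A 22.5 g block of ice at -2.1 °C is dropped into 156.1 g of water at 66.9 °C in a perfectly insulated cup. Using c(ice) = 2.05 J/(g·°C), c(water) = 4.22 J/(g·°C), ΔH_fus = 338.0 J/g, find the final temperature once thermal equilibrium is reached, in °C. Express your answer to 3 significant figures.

T_f = 48.3 °C

Heat to bring ice to 0 °C and melt it: q₁ = 22.5×2.05×2.1 + 22.5×338.0 = 7701.9 J
Heat the water can supply cooling to 0 °C: 156.1×4.22×66.9 = 44069.8 J > q₁, so all ice melts.
Energy balance: 156.1×4.22×(66.9 − T) = 7701.9 + 22.5×4.22×(T − 0)
658.742(66.9 − T) = 7701.9 + 94.95 T
44069.8 − 7701.9 = 753.692 T
T = 36367.9 / 753.692 = 48.25 °C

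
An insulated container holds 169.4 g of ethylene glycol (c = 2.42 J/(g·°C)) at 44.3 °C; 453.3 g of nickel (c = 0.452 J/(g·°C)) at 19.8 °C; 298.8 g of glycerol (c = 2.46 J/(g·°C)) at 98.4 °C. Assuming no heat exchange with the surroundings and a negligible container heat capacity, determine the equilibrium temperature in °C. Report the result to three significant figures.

T_f = 70.0 °C

Σ mᵢcᵢ(T − Tᵢ) = 0  ⇒  T = Σ mᵢcᵢTᵢ / Σ mᵢcᵢ
Σ mᵢcᵢ = 169.4×2.42 + 453.3×0.452 + 298.8×2.46 = 1349.8876
Σ mᵢcᵢTᵢ = 409.948×44.3 + 204.8916×19.8 + 735.048×98.4 = 94546
T = 94546 / 1349.8876 = 70.04 °C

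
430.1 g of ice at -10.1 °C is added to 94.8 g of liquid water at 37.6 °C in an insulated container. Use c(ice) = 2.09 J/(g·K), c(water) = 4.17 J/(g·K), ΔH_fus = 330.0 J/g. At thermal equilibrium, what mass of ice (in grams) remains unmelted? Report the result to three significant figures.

m_ice remaining = 413 g

Heat to warm all ice to 0 °C: 430.1×2.09×10.1 = 9079.0 J
Heat released by water cooling to 0 °C: 94.8×4.17×37.6 = 14864 J
14864 J < 9079.0 + 430.1×330.0 = 151012.0 J, so not all ice melts; final T = 0 °C.
Heat left for melting: 14864 − 9079.0 = 5785.0 J
Mass melted = 5785.0 / 330.0 = 17.53 g
Ice remaining = 430.1 − 17.53 = 412.57 g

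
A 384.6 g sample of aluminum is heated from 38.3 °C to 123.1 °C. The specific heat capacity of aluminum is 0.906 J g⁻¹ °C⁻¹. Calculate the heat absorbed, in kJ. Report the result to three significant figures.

q = 29.5 kJ

q = m c ΔT = 384.6 × 0.906 × (123.1 − 38.3)
q = 384.6 × 0.906 × 84.8 = 29548 J = 29.5 kJ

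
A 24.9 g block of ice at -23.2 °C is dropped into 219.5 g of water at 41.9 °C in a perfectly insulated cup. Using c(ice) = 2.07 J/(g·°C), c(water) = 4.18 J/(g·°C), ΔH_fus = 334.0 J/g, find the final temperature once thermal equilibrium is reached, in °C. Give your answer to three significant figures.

Heat to bring ice to 0 °C and melt it: q₁ = 24.9×2.07×23.2 + 24.9×334.0 = 9512.4 J
Heat the water can supply cooling to 0 °C: 219.5×4.18×41.9 = 38443.7 J > q₁, so all ice melts.
Energy balance: 219.5×4.18×(41.9 − T) = 9512.4 + 24.9×4.18×(T − 0)
917.51(41.9 − T) = 9512.4 + 104.082 T
38443.7 − 9512.4 = 1021.592 T
T = 28931.3 / 1021.592 = 28.32 °C

T_f = 28.3 °C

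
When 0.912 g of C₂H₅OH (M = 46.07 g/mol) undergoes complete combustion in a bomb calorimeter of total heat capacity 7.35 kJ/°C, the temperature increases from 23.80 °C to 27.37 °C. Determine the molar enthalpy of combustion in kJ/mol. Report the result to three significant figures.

ΔT = 27.37 − 23.80 = 3.57 °C
q_cal = C_cal × ΔT = 7.35 × 3.57 = 26.2395 kJ
n = 0.912 / 46.07 = 0.01980 mol
q_rxn = −q_cal = -26.2395 kJ
ΔH = -26.2395 / 0.01980 = -1325 kJ/mol

ΔH = -1330 kJ/mol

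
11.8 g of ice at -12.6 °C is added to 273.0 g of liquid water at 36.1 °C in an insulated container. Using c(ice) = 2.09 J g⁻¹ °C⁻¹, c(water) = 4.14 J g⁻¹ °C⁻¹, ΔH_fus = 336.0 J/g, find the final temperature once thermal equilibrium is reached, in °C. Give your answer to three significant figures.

T_f = 31.0 °C

Heat to bring ice to 0 °C and melt it: q₁ = 11.8×2.09×12.6 + 11.8×336.0 = 4275.5 J
Heat the water can supply cooling to 0 °C: 273.0×4.14×36.1 = 40800.9 J > q₁, so all ice melts.
Energy balance: 273.0×4.14×(36.1 − T) = 4275.5 + 11.8×4.14×(T − 0)
1130.22(36.1 − T) = 4275.5 + 48.852 T
40800.9 − 4275.5 = 1179.072 T
T = 36525.4 / 1179.072 = 30.98 °C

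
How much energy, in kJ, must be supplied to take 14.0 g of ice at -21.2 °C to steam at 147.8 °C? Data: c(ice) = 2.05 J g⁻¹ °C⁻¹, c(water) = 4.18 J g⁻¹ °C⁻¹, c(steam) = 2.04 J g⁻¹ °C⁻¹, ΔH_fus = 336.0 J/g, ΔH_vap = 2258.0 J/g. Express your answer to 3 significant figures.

q1 (heat ice -21.2→0.0 °C): 14.0 × 2.05 × 21.2 = 608 J
q2 (melt at 0 °C): 14.0 × 336.0 = 4704 J
q3 (heat water 0.0→100.0 °C): 14.0 × 4.18 × 100.0 = 5852 J
q4 (vaporize at 100 °C): 14.0 × 2258.0 = 31612 J
q5 (heat steam 100.0→147.8 °C): 14.0 × 2.04 × 47.8 = 1365 J
Total: 608 + 4704 + 5852 + 31612 + 1365 = 44141 J = 44.1 kJ

q = 44.1 kJ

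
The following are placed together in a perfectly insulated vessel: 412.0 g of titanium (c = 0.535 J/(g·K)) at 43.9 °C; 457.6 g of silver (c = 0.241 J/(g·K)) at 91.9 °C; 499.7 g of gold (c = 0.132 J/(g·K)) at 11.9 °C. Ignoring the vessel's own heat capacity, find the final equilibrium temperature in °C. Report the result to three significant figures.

Σ mᵢcᵢ(T − Tᵢ) = 0  ⇒  T = Σ mᵢcᵢTᵢ / Σ mᵢcᵢ
Σ mᵢcᵢ = 412.0×0.535 + 457.6×0.241 + 499.7×0.132 = 396.6620
Σ mᵢcᵢTᵢ = 220.42×43.9 + 110.2816×91.9 + 65.9604×11.9 = 20596
T = 20596 / 396.6620 = 51.92 °C

T_f = 51.9 °C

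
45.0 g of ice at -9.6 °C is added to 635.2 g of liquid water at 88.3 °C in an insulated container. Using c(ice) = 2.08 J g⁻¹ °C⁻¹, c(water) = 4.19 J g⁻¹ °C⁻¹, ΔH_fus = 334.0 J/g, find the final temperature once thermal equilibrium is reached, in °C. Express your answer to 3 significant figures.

T_f = 76.9 °C

Heat to bring ice to 0 °C and melt it: q₁ = 45.0×2.08×9.6 + 45.0×334.0 = 15929 J
Heat the water can supply cooling to 0 °C: 635.2×4.19×88.3 = 235009 J > q₁, so all ice melts.
Energy balance: 635.2×4.19×(88.3 − T) = 15929 + 45.0×4.19×(T − 0)
2661.488(88.3 − T) = 15929 + 188.55 T
235009 − 15929 = 2850.038 T
T = 219080 / 2850.038 = 76.87 °C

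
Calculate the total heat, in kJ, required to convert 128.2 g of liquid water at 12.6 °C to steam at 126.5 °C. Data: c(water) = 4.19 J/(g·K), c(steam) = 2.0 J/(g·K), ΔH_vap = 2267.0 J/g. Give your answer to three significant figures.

q1 (heat water 12.6→100.0 °C): 128.2 × 4.19 × 87.4 = 46948 J
q2 (vaporize at 100 °C): 128.2 × 2267.0 = 290629 J
q3 (heat steam 100.0→126.5 °C): 128.2 × 2.0 × 26.5 = 6795 J
Total: 46948 + 290629 + 6795 = 344372 J = 344 kJ

q = 344 kJ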